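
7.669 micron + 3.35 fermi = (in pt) 0.02174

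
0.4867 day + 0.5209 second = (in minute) 700.9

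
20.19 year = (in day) 7369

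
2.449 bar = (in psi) 35.52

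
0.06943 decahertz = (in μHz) 6.943e+05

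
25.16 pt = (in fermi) 8.876e+12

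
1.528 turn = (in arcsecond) 1.98e+06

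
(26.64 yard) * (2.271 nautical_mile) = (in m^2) 1.025e+05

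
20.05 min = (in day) 0.01392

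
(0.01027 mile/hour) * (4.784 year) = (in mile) 430.4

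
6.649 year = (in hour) 5.825e+04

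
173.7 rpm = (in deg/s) 1042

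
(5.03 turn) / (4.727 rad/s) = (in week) 1.105e-05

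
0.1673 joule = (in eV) 1.044e+18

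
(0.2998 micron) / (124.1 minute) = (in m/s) 4.026e-11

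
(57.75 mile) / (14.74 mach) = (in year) 5.872e-07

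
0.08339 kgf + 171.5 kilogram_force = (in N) 1683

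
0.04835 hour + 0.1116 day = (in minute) 163.6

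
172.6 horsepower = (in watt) 1.287e+05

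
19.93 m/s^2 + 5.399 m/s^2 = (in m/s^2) 25.33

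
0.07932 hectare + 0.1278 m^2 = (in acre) 0.196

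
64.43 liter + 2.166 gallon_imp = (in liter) 74.28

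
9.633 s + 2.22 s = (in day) 0.0001372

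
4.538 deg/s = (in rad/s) 0.0792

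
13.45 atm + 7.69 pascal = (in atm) 13.45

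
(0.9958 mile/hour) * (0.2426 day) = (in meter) 9331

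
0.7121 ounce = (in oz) 0.7121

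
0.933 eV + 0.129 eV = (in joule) 1.702e-19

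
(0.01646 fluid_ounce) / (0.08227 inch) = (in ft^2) 0.002507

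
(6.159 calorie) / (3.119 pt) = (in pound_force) 5265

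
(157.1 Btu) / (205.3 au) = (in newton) 5.397e-09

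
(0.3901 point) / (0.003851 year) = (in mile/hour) 2.535e-09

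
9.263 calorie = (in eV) 2.419e+20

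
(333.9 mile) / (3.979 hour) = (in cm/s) 3751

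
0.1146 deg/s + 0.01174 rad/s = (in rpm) 0.1312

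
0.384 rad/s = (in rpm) 3.667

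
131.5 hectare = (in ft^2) 1.415e+07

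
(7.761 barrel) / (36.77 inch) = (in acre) 0.0003265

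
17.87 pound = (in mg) 8.106e+06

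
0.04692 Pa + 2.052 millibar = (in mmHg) 1.539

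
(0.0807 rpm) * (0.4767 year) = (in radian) 1.27e+05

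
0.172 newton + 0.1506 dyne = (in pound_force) 0.03867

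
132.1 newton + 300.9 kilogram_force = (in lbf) 693.1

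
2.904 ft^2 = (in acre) 6.667e-05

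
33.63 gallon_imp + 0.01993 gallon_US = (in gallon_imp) 33.65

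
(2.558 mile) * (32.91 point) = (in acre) 0.01181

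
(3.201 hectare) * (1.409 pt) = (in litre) 1.591e+04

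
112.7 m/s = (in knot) 219.1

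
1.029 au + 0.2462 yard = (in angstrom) 1.539e+21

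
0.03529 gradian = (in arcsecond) 114.3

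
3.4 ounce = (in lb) 0.2125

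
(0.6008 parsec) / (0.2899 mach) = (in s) 1.878e+14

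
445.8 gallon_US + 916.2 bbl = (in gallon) 3.893e+04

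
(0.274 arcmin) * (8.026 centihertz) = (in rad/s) 6.397e-06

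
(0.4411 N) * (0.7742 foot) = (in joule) 0.1041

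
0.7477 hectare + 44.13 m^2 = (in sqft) 8.096e+04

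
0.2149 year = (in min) 1.13e+05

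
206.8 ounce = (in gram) 5863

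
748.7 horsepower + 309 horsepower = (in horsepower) 1058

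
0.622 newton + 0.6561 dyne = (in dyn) 6.22e+04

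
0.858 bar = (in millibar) 858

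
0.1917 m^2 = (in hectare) 1.917e-05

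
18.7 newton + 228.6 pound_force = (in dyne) 1.036e+08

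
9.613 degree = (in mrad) 167.8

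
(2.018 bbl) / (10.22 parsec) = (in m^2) 1.017e-18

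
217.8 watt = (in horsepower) 0.2921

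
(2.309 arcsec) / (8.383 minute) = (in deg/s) 1.275e-06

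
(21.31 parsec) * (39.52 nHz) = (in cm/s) 2.599e+12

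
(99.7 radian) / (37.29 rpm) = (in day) 0.0002955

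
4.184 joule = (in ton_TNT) 1e-09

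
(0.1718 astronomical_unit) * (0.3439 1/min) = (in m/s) 1.473e+08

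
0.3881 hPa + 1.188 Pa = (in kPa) 0.04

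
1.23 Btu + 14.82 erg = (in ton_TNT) 3.102e-07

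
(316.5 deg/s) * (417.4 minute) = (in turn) 2.202e+04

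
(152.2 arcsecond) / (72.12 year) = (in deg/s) 1.859e-11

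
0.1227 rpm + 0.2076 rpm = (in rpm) 0.3303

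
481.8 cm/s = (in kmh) 17.34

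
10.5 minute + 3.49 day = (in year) 0.009582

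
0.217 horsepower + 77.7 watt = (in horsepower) 0.3212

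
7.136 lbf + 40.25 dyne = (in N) 31.74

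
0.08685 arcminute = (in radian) 2.526e-05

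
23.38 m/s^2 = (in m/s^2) 23.38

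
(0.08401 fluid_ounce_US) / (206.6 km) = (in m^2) 1.203e-11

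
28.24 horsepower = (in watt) 2.106e+04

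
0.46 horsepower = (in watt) 343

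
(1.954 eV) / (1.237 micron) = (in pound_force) 5.69e-14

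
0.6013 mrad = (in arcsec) 124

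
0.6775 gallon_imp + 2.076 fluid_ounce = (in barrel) 0.01976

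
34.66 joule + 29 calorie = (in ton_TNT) 3.728e-08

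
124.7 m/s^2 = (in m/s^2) 124.7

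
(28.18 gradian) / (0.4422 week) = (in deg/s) 9.483e-05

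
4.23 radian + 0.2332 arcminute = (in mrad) 4230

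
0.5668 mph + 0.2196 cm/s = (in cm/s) 25.56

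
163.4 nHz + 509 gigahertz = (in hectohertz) 5.09e+09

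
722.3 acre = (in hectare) 292.3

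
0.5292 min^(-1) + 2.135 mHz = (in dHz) 0.1095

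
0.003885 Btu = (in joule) 4.099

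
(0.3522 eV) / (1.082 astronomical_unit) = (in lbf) 7.837e-32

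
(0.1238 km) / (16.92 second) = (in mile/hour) 16.37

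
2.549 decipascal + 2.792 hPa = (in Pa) 279.5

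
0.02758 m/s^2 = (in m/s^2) 0.02758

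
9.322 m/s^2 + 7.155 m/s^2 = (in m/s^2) 16.48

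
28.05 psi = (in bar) 1.934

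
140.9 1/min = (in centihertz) 234.8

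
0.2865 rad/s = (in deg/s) 16.42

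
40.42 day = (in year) 0.1107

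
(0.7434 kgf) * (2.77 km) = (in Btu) 19.14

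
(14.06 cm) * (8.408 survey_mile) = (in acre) 0.4701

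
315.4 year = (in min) 1.658e+08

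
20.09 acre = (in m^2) 8.13e+04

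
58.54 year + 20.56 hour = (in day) 2.137e+04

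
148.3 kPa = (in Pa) 1.483e+05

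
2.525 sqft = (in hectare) 2.346e-05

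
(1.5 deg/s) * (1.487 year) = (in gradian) 7.816e+07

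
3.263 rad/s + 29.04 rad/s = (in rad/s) 32.3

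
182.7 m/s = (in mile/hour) 408.7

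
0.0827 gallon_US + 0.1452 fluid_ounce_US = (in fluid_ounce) 10.73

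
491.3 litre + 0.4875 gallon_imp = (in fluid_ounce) 1.669e+04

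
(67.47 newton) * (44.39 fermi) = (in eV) 1.869e+07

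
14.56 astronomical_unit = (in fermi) 2.178e+27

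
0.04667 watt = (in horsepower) 6.259e-05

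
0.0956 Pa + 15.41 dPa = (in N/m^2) 1.637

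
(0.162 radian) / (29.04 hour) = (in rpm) 1.48e-05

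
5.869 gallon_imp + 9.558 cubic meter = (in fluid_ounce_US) 3.241e+05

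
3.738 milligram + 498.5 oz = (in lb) 31.16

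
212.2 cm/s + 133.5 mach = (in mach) 133.5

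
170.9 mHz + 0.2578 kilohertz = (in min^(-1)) 1.548e+04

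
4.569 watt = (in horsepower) 0.006127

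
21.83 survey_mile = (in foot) 1.153e+05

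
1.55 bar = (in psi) 22.48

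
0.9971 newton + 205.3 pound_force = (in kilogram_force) 93.22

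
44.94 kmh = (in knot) 24.27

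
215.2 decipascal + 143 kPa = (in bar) 1.43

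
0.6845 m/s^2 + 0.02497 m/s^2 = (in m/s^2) 0.7095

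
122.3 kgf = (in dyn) 1.199e+08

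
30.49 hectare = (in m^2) 3.049e+05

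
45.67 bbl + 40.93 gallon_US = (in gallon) 1959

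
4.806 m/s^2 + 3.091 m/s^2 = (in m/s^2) 7.897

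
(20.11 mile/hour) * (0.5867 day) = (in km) 455.7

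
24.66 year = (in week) 1286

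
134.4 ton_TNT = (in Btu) 5.33e+08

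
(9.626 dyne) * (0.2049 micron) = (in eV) 1.231e+08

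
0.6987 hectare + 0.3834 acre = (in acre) 2.11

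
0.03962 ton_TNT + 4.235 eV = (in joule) 1.658e+08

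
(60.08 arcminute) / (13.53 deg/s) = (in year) 2.347e-09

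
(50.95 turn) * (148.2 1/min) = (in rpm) 7551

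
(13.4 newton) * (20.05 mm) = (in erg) 2.687e+06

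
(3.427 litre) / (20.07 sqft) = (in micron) 1838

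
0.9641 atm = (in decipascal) 9.769e+05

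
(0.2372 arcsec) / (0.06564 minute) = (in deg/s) 1.673e-05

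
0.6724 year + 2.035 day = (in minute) 3.563e+05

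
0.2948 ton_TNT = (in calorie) 2.948e+08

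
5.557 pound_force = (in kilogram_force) 2.521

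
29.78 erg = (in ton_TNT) 7.118e-16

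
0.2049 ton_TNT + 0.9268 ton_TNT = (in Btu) 4.488e+06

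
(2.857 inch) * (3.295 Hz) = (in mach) 0.0007022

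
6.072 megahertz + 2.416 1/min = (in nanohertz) 6.072e+15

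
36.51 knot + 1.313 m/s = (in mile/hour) 44.95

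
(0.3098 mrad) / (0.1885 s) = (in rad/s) 0.001644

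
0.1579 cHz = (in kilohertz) 1.579e-06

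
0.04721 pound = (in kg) 0.02141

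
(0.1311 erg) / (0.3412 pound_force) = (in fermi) 8.638e+06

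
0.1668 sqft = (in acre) 3.829e-06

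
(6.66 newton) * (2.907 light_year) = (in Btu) 1.736e+14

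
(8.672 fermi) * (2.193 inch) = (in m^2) 4.83e-16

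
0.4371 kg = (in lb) 0.9636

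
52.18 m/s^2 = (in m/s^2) 52.18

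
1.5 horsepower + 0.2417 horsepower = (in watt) 1299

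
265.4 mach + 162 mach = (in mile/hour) 3.255e+05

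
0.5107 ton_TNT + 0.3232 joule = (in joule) 2.137e+09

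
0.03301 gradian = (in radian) 0.0005185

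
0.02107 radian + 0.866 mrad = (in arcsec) 4525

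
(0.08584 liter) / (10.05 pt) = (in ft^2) 0.2606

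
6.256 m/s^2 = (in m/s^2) 6.256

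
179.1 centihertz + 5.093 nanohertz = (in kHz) 0.001791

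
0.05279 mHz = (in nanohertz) 5.279e+04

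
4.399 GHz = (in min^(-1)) 2.639e+11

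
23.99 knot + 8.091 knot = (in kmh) 59.41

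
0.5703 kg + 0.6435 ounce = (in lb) 1.298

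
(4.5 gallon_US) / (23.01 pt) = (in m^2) 2.098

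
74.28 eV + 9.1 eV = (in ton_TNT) 3.193e-27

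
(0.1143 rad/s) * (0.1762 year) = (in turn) 1.011e+05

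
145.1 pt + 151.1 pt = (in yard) 0.1143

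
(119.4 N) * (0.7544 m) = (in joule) 90.08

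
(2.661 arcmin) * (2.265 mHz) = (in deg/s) 0.0001005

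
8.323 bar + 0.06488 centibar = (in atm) 8.215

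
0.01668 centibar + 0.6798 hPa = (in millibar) 0.8466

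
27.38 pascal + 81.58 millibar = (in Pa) 8185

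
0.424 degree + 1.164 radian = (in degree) 67.12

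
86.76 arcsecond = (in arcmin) 1.446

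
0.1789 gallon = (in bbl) 0.00426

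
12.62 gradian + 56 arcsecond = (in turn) 0.03159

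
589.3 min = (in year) 0.001121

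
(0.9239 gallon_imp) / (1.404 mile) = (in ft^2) 2.001e-05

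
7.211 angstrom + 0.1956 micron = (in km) 1.963e-10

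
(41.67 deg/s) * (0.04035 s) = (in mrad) 29.35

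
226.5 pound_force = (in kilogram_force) 102.7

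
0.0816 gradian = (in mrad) 1.282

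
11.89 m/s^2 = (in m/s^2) 11.89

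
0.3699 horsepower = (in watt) 275.8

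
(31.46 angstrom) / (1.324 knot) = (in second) 4.619e-09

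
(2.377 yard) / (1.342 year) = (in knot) 9.983e-08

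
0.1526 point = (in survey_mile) 3.345e-08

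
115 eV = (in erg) 1.843e-10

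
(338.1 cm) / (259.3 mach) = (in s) 3.829e-05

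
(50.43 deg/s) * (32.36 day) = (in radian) 2.461e+06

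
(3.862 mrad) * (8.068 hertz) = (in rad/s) 0.03116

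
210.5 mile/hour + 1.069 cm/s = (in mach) 0.2764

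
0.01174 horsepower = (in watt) 8.755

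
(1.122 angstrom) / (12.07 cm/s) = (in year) 2.948e-17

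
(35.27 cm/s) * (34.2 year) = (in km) 3.804e+05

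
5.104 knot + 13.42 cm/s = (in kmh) 9.936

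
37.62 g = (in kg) 0.03762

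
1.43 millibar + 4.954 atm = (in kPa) 502.1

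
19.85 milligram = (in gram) 0.01985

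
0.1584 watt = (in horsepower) 0.0002124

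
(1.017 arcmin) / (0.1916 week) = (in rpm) 2.438e-08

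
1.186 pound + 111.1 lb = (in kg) 50.93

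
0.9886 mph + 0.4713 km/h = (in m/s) 0.5729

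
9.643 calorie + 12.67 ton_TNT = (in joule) 5.301e+10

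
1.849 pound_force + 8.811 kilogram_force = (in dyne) 9.463e+06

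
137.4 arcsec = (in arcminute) 2.29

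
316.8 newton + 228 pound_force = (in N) 1331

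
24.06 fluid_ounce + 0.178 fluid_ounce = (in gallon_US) 0.1894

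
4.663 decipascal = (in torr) 0.003498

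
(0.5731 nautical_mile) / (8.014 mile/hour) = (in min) 4.938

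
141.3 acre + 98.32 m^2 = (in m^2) 5.719e+05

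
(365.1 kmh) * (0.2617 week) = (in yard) 1.755e+07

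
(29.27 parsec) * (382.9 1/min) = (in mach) 1.693e+16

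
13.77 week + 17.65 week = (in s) 1.9e+07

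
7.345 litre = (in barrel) 0.0462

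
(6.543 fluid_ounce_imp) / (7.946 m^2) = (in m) 2.34e-05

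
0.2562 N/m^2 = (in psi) 3.716e-05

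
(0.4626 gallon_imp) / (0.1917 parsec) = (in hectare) 3.555e-23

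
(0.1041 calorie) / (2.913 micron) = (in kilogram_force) 1.525e+04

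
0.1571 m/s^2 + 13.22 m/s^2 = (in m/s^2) 13.38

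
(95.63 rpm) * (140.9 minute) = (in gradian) 5.39e+06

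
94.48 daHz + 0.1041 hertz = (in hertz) 944.9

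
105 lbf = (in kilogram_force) 47.63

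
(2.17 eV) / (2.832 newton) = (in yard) 1.343e-19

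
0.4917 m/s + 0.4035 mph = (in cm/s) 67.21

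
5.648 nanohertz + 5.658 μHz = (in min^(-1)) 0.0003398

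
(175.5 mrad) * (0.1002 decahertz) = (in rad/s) 0.1759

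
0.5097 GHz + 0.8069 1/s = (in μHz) 5.097e+14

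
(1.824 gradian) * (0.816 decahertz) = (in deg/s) 13.4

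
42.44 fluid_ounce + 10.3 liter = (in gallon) 3.053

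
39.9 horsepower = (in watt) 2.975e+04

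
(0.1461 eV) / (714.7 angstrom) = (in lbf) 7.363e-14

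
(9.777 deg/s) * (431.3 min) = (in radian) 4416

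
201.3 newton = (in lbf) 45.25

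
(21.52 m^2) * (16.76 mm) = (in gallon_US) 95.28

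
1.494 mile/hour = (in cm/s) 66.79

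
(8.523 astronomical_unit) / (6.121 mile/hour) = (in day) 5.393e+06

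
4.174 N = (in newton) 4.174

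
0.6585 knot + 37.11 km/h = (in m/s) 10.65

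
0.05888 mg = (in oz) 2.077e-06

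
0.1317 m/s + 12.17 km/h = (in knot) 6.827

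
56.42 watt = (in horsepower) 0.07566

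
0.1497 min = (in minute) 0.1497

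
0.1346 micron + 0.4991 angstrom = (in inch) 5.301e-06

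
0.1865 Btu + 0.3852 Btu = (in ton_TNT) 1.442e-07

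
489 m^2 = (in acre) 0.1208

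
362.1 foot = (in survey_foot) 362.1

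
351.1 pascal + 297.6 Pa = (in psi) 0.09409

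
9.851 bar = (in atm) 9.722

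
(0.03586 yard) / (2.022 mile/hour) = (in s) 0.03628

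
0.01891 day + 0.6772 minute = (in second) 1674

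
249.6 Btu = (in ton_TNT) 6.294e-05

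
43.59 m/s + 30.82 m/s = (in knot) 144.6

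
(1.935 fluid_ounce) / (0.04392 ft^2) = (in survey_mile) 8.714e-06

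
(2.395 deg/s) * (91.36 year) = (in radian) 1.204e+08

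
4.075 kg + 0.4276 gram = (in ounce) 143.8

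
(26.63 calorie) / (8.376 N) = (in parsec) 4.311e-16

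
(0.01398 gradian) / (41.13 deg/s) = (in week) 5.058e-10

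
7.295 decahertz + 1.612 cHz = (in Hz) 72.97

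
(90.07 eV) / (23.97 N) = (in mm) 6.02e-16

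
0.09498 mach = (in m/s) 32.34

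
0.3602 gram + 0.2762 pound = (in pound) 0.277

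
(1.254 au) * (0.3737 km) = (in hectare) 7.01e+09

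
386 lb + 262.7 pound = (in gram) 2.942e+05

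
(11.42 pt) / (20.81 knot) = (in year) 1.193e-11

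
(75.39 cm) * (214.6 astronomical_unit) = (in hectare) 2.42e+09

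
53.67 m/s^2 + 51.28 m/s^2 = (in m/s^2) 105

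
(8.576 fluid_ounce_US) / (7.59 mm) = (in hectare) 3.342e-06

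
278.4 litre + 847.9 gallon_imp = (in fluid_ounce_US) 1.398e+05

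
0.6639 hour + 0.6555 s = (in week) 0.003953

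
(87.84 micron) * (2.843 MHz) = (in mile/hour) 558.6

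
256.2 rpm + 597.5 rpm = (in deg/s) 5122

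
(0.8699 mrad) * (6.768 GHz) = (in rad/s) 5.887e+06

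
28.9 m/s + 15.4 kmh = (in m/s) 33.18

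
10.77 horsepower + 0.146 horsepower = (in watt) 8140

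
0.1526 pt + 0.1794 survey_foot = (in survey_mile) 3.401e-05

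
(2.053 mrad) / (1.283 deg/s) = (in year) 2.907e-09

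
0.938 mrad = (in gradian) 0.05971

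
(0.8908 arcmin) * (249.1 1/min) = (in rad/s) 0.001076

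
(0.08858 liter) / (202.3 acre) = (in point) 3.067e-07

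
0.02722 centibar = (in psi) 0.003948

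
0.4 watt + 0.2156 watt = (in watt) 0.6156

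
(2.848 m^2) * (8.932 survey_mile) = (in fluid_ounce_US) 1.384e+09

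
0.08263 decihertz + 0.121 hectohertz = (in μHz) 1.211e+07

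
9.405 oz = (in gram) 266.6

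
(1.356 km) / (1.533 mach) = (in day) 3.007e-05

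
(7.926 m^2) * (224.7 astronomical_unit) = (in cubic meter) 2.664e+14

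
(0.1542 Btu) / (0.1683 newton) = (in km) 0.9667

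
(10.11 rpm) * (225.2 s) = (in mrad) 2.384e+05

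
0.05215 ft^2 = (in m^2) 0.004845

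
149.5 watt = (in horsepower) 0.2005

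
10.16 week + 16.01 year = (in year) 16.2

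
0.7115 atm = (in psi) 10.46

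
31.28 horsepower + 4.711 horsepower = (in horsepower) 35.99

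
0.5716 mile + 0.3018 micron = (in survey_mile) 0.5716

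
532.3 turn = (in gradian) 2.129e+05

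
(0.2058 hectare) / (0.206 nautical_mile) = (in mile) 0.003352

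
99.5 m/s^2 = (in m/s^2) 99.5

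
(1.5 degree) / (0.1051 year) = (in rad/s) 7.899e-09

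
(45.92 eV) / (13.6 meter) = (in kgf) 5.516e-20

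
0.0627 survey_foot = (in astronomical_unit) 1.277e-13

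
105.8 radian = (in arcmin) 3.637e+05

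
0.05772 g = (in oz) 0.002036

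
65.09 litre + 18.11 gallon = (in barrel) 0.8406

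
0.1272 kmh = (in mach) 0.0001038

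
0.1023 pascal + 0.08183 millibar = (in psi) 0.001202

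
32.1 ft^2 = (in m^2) 2.982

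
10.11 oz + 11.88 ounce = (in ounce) 21.99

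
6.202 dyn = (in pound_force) 1.394e-05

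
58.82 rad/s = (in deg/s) 3370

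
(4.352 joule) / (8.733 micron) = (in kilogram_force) 5.082e+04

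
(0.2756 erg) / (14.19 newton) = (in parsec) 6.294e-26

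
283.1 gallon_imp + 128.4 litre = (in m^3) 1.415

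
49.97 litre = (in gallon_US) 13.2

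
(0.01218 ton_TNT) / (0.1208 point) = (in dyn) 1.196e+17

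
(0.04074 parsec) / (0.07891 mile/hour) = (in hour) 9.899e+12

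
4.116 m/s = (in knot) 8.001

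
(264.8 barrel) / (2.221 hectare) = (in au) 1.267e-14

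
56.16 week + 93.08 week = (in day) 1045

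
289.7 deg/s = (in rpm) 48.28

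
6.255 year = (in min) 3.288e+06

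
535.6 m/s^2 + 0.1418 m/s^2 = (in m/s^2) 535.7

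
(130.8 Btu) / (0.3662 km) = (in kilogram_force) 38.43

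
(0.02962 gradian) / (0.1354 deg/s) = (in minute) 0.003281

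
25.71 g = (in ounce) 0.9069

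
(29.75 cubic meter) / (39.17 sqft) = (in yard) 8.941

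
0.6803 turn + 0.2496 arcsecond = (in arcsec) 8.817e+05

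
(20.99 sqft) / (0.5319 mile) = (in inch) 0.08969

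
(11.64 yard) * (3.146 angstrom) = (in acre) 8.274e-13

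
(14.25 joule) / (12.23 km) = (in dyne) 116.5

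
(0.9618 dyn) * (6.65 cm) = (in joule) 6.396e-07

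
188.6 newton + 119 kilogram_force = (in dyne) 1.356e+08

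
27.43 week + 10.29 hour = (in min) 2.771e+05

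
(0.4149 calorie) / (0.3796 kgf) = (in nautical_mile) 0.0002518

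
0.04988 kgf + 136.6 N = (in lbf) 30.82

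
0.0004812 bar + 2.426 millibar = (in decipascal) 2907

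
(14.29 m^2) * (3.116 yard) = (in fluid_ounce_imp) 1.433e+06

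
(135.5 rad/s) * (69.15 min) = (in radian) 5.622e+05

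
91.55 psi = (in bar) 6.312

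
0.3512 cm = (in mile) 2.182e-06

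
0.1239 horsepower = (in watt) 92.39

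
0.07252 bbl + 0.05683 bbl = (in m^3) 0.02057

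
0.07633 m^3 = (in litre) 76.33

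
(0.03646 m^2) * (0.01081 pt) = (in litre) 0.000139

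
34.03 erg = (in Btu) 3.225e-09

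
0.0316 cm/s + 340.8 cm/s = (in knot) 6.625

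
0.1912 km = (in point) 5.42e+05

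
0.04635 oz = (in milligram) 1314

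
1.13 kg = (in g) 1130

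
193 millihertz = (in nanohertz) 1.93e+08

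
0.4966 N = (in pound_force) 0.1116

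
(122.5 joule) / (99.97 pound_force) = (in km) 0.0002755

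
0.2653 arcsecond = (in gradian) 8.188e-05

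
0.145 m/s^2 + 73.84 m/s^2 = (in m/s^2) 73.98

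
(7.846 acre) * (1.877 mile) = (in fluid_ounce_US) 3.243e+12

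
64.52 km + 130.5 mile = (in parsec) 8.897e-12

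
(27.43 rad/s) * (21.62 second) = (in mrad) 5.93e+05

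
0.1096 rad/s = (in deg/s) 6.28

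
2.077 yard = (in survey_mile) 0.00118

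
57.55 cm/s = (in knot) 1.119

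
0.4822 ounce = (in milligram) 1.367e+04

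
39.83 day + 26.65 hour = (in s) 3.537e+06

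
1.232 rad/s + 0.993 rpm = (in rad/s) 1.336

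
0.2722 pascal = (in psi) 3.948e-05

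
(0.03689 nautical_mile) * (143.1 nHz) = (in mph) 2.187e-05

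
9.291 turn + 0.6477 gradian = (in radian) 58.39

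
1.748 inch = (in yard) 0.04856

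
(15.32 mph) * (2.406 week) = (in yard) 1.09e+07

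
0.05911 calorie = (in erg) 2.473e+06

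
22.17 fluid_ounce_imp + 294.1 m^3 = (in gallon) 7.769e+04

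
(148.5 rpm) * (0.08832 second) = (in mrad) 1373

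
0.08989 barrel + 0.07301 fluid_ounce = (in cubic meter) 0.01429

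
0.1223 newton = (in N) 0.1223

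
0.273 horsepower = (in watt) 203.6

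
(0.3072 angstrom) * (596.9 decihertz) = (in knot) 3.564e-09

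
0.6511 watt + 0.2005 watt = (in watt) 0.8516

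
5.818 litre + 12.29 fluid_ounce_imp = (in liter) 6.167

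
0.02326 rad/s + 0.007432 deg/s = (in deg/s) 1.34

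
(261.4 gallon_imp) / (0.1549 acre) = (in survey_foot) 0.00622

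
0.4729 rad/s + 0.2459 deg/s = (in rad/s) 0.4772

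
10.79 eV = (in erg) 1.729e-11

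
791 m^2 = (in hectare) 0.0791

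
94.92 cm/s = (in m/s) 0.9492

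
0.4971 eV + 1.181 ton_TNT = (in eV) 3.084e+28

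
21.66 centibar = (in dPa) 2.166e+05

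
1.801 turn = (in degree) 648.4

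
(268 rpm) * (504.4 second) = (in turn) 2253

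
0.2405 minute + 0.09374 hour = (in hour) 0.09775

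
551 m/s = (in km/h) 1984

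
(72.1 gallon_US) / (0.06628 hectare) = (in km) 4.118e-07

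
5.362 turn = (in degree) 1930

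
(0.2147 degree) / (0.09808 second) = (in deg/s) 2.189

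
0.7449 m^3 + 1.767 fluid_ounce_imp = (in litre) 745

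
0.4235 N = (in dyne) 4.235e+04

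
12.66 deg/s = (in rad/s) 0.221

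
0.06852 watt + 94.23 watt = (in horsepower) 0.1265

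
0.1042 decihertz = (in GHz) 1.042e-11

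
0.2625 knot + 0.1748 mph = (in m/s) 0.2132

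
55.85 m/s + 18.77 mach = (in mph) 1.442e+04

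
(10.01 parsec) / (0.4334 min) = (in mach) 3.488e+13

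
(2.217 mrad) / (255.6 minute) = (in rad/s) 1.446e-07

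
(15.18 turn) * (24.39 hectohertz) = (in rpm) 2.221e+06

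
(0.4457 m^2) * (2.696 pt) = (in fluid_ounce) 14.33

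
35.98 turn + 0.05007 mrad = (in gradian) 1.439e+04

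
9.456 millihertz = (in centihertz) 0.9456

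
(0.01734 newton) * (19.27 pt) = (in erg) 1179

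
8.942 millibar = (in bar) 0.008942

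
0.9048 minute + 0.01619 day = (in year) 4.608e-05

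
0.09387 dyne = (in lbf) 2.11e-07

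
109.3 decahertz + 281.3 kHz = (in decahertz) 2.824e+04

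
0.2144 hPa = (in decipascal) 214.4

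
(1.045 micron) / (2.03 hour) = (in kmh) 5.148e-10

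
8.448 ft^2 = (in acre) 0.0001939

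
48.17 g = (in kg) 0.04817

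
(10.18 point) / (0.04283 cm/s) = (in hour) 0.002329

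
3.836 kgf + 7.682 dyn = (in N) 37.62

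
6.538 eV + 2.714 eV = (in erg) 1.482e-11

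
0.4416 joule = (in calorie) 0.1055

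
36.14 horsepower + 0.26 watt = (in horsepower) 36.14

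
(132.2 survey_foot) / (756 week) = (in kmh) 3.173e-07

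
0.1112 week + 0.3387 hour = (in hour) 19.02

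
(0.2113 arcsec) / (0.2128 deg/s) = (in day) 3.192e-09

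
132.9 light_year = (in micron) 1.257e+24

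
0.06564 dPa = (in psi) 9.52e-07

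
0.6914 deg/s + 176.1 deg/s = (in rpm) 29.47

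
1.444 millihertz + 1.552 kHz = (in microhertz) 1.552e+09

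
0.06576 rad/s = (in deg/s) 3.768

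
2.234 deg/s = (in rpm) 0.3723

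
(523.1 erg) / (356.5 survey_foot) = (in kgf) 4.909e-08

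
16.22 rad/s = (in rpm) 154.9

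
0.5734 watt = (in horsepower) 0.0007689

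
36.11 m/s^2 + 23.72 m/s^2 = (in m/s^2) 59.83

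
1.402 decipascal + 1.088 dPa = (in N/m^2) 0.249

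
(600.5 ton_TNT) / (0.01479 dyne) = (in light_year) 1796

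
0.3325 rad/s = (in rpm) 3.175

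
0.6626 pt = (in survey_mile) 1.452e-07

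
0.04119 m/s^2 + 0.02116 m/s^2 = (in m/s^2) 0.06235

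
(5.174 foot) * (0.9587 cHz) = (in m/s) 0.01512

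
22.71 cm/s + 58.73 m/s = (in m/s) 58.96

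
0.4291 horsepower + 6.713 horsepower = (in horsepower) 7.142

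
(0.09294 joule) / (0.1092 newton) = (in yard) 0.9308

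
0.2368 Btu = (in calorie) 59.71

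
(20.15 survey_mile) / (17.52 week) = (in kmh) 0.01102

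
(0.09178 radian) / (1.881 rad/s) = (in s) 0.04879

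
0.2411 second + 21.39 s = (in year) 6.859e-07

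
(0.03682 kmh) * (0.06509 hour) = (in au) 1.602e-11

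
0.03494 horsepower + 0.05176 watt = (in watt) 26.11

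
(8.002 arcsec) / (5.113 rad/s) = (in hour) 2.108e-09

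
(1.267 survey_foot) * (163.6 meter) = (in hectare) 0.006318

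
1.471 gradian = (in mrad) 23.11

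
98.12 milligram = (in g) 0.09812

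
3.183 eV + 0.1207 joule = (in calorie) 0.02885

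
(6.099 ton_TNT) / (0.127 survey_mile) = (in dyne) 1.249e+13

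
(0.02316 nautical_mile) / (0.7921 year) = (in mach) 5.043e-09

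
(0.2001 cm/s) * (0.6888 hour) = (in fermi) 4.962e+15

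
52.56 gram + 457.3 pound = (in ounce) 7319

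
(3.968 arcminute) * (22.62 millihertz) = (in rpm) 0.0002493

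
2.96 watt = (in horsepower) 0.003969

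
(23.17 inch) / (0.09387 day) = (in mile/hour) 0.0001623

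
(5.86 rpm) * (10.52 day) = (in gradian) 3.551e+07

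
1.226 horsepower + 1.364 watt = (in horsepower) 1.228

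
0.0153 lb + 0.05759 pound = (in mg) 3.306e+04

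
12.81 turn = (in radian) 80.49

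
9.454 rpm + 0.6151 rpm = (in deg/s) 60.41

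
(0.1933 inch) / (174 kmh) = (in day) 1.176e-09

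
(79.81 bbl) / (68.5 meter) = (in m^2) 0.1852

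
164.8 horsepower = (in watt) 1.229e+05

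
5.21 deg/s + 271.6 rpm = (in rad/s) 28.53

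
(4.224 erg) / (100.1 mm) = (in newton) 4.22e-06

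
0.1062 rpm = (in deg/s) 0.6372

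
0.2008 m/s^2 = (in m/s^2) 0.2008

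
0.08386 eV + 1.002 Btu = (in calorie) 252.7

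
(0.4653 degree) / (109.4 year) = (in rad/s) 2.354e-12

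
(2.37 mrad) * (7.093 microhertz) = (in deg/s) 9.632e-07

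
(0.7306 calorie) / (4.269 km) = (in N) 0.0007161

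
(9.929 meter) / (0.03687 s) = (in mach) 0.7909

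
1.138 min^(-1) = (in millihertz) 18.97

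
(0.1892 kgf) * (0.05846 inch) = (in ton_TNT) 6.585e-13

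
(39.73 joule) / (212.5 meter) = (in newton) 0.187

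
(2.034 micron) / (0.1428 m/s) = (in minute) 2.374e-07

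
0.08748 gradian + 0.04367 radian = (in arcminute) 154.9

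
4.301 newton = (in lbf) 0.9669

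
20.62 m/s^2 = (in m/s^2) 20.62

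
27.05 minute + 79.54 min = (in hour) 1.777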